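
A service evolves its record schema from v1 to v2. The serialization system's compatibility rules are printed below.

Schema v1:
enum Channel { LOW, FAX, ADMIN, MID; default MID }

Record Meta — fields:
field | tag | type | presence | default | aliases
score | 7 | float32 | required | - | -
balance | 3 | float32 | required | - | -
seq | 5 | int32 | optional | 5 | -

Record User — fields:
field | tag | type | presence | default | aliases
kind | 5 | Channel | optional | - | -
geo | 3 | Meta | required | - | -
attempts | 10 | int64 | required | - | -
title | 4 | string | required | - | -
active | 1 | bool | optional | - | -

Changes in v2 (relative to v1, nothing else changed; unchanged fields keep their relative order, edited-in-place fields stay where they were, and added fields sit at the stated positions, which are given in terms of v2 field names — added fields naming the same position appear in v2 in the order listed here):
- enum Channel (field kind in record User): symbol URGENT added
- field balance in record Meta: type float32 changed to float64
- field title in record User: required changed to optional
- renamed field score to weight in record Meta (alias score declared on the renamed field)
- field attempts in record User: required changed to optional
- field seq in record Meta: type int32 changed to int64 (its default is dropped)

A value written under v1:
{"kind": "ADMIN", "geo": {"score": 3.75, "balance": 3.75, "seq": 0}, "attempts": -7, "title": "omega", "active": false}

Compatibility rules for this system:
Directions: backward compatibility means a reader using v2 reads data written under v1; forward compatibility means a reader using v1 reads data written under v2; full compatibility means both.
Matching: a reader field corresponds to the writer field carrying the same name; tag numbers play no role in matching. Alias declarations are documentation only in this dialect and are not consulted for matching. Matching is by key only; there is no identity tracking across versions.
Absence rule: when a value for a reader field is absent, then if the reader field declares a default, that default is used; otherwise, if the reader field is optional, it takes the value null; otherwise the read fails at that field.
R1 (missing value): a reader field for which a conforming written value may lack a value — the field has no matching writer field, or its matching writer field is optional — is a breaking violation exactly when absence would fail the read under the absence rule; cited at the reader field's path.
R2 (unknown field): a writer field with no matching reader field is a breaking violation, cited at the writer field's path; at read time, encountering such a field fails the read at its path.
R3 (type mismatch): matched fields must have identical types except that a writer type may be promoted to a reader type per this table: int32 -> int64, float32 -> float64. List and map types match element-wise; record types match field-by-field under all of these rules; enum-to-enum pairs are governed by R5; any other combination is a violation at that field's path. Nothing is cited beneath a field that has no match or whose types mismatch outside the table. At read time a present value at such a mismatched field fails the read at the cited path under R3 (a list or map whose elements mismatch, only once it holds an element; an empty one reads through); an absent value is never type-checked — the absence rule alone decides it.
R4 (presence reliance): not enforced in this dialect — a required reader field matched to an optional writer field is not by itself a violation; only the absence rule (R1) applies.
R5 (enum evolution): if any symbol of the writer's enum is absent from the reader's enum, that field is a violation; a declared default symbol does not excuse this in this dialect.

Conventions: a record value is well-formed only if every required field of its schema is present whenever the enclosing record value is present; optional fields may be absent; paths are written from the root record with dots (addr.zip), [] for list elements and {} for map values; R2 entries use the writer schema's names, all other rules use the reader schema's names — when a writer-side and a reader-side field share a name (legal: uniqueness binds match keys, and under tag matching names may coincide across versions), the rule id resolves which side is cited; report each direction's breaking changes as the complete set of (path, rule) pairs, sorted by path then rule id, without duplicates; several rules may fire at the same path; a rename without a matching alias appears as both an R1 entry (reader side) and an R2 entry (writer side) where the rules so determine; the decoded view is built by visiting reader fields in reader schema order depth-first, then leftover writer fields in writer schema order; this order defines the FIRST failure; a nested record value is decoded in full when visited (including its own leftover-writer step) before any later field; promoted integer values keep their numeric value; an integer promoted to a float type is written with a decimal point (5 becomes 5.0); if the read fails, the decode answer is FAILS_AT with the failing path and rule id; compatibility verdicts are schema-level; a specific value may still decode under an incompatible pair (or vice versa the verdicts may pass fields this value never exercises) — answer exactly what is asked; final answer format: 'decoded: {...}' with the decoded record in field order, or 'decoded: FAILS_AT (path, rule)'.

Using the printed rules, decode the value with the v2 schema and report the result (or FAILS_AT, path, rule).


decoded: FAILS_AT (geo.weight, R1)

in User below, arrows point writer -> reader
decoding the User value with the v2 reader:
  kind := "ADMIN"
  read fails at geo.weight under R1 (no fill)
  => FAILS_AT (geo.weight, R1)
checking off the User differences that do not matter here:
  enum Channel (field kind in record User): symbol URGENT added -> matters for User compatibility verdicts, not for this value's decode
  field balance in record Meta: type float32 changed to float64 -> matters for User compatibility verdicts, not for this value's decode
  field title in record User: required changed to optional -> matters for User compatibility verdicts, not for this value's decode
  field attempts in record User: required changed to optional -> matters for User compatibility verdicts, not for this value's decode
  field seq in record Meta: type int32 changed to int64 (its default is dropped) -> matters for User compatibility verdicts, not for this value's decode


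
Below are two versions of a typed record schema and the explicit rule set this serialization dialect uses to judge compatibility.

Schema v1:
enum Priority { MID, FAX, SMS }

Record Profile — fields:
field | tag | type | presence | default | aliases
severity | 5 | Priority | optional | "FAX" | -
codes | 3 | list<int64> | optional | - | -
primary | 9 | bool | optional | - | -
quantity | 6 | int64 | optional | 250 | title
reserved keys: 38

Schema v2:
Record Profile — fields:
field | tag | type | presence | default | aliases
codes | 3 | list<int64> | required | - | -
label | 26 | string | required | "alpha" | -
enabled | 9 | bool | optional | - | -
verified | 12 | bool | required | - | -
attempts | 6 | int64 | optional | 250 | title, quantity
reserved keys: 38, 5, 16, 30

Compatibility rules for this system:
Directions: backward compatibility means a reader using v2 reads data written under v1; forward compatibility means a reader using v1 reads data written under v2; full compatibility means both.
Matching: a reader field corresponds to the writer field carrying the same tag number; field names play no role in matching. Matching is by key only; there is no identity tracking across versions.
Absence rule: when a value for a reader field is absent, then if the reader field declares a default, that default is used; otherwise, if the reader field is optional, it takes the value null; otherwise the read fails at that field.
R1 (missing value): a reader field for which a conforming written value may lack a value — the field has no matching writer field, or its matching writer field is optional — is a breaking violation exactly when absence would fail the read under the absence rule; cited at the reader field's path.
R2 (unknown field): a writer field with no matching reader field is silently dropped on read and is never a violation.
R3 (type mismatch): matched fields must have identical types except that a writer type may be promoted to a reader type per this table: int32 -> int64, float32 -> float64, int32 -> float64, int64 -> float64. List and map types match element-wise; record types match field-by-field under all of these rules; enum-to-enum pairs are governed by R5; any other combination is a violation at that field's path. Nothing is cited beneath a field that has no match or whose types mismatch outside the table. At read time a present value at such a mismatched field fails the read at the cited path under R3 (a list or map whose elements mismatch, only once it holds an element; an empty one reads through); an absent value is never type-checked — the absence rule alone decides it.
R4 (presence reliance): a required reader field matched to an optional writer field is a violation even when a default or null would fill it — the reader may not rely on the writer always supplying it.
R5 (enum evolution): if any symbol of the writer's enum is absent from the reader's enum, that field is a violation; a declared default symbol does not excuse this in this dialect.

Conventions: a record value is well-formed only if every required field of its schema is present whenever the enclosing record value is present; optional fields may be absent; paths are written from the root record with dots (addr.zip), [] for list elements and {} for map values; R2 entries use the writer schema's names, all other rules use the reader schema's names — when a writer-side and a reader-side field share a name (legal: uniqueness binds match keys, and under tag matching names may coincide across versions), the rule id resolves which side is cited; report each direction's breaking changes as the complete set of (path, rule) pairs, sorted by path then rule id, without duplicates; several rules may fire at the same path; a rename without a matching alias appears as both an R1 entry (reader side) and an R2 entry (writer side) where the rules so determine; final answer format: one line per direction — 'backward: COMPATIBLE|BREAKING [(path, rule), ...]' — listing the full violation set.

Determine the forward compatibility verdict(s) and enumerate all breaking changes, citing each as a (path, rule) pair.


arrows below run writer -> reader for Profile
checking forward for Profile: reader v1 against writer v2:
  severity has no writer counterpart
  codes: list<int64> -> list<int64>, writer required; from codes
  primary: bool -> bool, writer optional; from enabled
  quantity: int64 -> int64, writer optional; from attempts
  label (writer side), unknown to reader
  verified (writer side), unknown to reader
  => forward: COMPATIBLE
checking off the Profile differences that do not matter here:
  renamed field primary to enabled in record Profile -> triggers nothing under Profile's printed rules — same verdict
  renamed field quantity to attempts in record Profile (alias quantity declared on the renamed field) -> triggers nothing under Profile's printed rules — same verdict
  removed field severity from record Profile (its key 5 joins the reserved list) -> triggers nothing under Profile's printed rules — same verdict
  field codes in record Profile: optional changed to required -> matters only for Profile's backward compatibility — outside the asked direction
  added field verified to record Profile: required bool, tag 12 (in v2 it sits immediately before attempts) -> matters only for Profile's backward compatibility — outside the asked direction
  added field label to record Profile: required string, tag 26, default "alpha" (in v2 it sits immediately before enabled) -> triggers nothing under Profile's printed rules — same verdict

forward: COMPATIBLE []


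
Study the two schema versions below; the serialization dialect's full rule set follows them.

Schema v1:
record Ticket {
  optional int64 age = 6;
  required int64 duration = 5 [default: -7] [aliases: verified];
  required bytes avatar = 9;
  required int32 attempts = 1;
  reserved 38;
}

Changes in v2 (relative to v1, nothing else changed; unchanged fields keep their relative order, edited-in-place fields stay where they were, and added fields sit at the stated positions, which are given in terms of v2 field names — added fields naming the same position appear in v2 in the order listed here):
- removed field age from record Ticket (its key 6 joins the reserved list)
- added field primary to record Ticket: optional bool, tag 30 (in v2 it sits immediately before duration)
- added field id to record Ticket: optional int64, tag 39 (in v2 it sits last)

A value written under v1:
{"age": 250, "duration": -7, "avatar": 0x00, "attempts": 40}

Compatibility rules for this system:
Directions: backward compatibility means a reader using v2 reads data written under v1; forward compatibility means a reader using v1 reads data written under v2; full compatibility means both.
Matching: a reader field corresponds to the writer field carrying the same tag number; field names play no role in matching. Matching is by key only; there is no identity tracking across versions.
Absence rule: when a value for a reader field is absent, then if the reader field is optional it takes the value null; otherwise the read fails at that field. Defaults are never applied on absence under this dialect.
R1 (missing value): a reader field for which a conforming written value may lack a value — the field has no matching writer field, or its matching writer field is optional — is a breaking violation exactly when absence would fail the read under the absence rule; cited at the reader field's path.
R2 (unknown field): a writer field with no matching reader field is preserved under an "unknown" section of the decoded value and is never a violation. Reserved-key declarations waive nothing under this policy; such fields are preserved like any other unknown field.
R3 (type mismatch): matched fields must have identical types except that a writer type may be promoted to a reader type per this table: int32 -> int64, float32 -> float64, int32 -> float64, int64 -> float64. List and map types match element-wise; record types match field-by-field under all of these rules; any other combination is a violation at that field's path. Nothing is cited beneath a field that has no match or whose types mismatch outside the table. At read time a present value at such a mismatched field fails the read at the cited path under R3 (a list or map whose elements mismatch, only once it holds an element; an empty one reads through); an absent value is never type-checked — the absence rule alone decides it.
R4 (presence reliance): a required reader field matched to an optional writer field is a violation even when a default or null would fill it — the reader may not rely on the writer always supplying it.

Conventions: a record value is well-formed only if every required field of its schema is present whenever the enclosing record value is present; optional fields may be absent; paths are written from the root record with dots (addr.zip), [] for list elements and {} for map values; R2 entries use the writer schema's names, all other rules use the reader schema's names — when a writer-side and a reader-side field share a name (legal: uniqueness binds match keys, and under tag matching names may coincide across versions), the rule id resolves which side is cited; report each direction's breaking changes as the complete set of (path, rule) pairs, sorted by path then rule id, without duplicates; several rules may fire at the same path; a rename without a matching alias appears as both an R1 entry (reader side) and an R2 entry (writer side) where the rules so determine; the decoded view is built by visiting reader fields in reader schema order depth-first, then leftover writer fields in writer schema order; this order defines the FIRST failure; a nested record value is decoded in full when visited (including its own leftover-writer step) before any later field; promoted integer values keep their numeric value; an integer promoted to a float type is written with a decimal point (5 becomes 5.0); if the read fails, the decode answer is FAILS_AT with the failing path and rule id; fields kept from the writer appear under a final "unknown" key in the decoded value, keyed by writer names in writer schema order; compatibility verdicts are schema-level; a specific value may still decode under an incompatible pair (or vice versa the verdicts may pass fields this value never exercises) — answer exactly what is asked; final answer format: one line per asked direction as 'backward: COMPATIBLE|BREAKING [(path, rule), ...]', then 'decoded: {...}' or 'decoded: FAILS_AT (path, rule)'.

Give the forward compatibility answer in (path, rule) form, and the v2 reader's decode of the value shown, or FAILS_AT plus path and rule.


the writer's type comes first in each Ticket pair
forward analysis of Ticket with v1 as reader and v2 as writer:
  age: no writer-side match
  writer required, int64 -> int64: reader duration maps from writer duration
  writer required, bytes -> bytes: reader avatar maps from writer avatar
  writer required, int32 -> int32: reader attempts maps from writer attempts
  writer primary: unknown to reader
  writer id: unknown to reader
  nothing fires on Ticket: forward is COMPATIBLE
migrating the Ticket value to v2:
  primary := null (not supplied -> null)
  duration := -7
  avatar := 0x00
  attempts := 40
  id := null (not supplied -> null)
  writer age: kept under "unknown"
  => decoded: {"primary": null, "duration": -7, "avatar": 0x00, "attempts": 40, "id": null, "unknown": {"age": 250}}

forward: COMPATIBLE []; decoded: {"primary": null, "duration": -7, "avatar": 0x00, "attempts": 40, "id": null, "unknown": {"age": 250}}


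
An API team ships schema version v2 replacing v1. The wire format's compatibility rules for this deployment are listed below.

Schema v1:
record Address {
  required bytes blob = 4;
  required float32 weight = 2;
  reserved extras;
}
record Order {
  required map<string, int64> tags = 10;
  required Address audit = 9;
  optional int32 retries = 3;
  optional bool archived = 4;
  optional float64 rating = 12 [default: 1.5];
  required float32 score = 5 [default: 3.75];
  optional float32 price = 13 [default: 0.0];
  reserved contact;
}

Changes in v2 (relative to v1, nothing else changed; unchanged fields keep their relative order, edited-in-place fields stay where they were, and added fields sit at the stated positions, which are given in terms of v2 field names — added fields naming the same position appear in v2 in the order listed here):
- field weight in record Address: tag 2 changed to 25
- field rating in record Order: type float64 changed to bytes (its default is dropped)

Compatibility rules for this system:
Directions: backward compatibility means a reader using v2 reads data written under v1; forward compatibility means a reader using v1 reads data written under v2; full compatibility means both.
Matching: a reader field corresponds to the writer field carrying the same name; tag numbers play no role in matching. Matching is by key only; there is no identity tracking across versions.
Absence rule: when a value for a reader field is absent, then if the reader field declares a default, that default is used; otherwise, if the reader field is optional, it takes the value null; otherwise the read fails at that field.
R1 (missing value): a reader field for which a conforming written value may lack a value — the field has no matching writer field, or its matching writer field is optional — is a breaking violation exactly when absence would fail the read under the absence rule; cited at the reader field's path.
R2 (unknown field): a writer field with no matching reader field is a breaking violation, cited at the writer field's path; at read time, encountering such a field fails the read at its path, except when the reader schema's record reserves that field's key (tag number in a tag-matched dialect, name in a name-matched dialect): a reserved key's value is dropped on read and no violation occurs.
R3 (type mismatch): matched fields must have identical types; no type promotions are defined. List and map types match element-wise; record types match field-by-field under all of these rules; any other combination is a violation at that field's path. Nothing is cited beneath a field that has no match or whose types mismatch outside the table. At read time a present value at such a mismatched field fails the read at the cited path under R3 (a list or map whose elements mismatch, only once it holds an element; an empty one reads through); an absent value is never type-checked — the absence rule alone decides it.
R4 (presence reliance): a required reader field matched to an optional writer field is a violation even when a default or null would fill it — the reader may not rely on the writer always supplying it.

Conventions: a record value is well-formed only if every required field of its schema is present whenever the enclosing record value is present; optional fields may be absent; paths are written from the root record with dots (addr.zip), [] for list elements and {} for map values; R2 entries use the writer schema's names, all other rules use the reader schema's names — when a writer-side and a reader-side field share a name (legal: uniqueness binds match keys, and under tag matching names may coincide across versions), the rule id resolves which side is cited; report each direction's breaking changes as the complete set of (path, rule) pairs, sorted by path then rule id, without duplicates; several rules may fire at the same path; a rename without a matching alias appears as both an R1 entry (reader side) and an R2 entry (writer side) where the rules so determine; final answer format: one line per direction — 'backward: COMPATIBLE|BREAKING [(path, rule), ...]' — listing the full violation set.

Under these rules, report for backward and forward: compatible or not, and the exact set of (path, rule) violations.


backward: BREAKING [(rating, R3)]; forward: BREAKING [(rating, R3)]

each type pair in Order: writer, then reader
checking backward for Order: reader v2 against writer v1:
  tags: paired with writer tags (map<string, int64> -> map<string, int64>; writer required)
  audit: paired with writer audit (Address -> Address; writer required)
  retries: paired with writer retries (int32 -> int32; writer optional)
  archived: paired with writer archived (bool -> bool; writer optional)
  rating: paired with writer rating (float64 -> bytes; writer optional)
  score: paired with writer score (float32 -> float32; writer required)
  price: paired with writer price (float32 -> float32; writer optional)
  audit.blob: paired with writer audit.blob (bytes -> bytes; writer required)
  audit.weight: paired with writer audit.weight (float32 -> float32; writer required)
  R3 fires at rating
  => backward verdict for Order: BREAKING, 1 violation(s)
checking forward for Order: reader v1 against writer v2:
  tags: paired with writer tags (map<string, int64> -> map<string, int64>; writer required)
  audit: paired with writer audit (Address -> Address; writer required)
  retries: paired with writer retries (int32 -> int32; writer optional)
  archived: paired with writer archived (bool -> bool; writer optional)
  rating: paired with writer rating (bytes -> float64; writer optional)
  score: paired with writer score (float32 -> float32; writer required)
  price: paired with writer price (float32 -> float32; writer optional)
  audit.blob: paired with writer audit.blob (bytes -> bytes; writer required)
  audit.weight: paired with writer audit.weight (float32 -> float32; writer required)
  R3 fires at rating
  => forward verdict for Order: BREAKING, 1 violation(s)


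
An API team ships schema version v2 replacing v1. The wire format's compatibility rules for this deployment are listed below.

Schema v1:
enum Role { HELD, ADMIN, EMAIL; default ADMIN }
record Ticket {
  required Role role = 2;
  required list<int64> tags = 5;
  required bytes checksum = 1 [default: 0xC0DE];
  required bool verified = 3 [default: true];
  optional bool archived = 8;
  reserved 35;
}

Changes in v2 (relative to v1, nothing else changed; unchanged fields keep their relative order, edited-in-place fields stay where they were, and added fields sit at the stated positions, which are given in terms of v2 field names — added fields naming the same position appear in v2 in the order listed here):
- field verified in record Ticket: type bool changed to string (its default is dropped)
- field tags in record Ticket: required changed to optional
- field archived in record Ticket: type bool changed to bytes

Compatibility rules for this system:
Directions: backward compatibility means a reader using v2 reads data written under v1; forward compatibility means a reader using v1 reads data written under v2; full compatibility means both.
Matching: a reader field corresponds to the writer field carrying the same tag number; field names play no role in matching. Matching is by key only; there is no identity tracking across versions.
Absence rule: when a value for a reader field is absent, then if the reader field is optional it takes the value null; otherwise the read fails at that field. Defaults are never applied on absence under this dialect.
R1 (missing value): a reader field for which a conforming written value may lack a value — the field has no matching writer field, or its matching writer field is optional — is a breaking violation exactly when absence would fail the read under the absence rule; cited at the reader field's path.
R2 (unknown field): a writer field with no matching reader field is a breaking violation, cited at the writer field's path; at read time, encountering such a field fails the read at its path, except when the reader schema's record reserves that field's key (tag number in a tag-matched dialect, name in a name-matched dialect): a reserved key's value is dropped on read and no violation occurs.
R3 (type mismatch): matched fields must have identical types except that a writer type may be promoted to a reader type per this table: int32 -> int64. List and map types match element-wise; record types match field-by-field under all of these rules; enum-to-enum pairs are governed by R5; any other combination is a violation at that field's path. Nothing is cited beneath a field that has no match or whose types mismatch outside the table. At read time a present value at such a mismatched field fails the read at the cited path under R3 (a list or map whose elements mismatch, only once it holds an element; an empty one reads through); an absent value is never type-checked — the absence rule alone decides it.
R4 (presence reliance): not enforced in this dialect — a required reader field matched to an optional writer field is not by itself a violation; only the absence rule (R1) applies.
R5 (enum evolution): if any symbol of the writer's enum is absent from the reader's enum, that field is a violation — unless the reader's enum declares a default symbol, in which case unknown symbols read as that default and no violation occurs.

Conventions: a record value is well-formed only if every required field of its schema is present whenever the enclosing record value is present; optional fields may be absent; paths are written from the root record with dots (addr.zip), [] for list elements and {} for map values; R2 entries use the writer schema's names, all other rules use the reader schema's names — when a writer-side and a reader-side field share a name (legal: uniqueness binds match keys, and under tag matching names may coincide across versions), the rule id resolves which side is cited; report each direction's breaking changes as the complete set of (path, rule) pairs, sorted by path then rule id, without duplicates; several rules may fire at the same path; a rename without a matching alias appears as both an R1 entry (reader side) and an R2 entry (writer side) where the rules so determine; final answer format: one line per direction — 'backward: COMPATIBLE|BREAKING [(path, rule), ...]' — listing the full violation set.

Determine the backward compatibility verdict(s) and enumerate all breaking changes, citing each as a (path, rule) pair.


backward: BREAKING [(archived, R3), (verified, R3)]

arrows below run writer -> reader for Ticket
checking backward for Ticket: reader v2 against writer v1:
  Role -> Role, writer required: role aligns to role
  list<int64> -> list<int64>, writer required: tags aligns to tags
  bytes -> bytes, writer required: checksum aligns to checksum
  bool -> string, writer required: verified aligns to verified
  bool -> bytes, writer optional: archived aligns to archived
  breaking: (archived, R3)
  breaking: (verified, R3)
  => backward verdict for Ticket: BREAKING, 2 violation(s)
diffs on Ticket not affecting the asked answer:
  field tags in record Ticket: required changed to optional -> fires only in the forward direction of Ticket, which is not asked here


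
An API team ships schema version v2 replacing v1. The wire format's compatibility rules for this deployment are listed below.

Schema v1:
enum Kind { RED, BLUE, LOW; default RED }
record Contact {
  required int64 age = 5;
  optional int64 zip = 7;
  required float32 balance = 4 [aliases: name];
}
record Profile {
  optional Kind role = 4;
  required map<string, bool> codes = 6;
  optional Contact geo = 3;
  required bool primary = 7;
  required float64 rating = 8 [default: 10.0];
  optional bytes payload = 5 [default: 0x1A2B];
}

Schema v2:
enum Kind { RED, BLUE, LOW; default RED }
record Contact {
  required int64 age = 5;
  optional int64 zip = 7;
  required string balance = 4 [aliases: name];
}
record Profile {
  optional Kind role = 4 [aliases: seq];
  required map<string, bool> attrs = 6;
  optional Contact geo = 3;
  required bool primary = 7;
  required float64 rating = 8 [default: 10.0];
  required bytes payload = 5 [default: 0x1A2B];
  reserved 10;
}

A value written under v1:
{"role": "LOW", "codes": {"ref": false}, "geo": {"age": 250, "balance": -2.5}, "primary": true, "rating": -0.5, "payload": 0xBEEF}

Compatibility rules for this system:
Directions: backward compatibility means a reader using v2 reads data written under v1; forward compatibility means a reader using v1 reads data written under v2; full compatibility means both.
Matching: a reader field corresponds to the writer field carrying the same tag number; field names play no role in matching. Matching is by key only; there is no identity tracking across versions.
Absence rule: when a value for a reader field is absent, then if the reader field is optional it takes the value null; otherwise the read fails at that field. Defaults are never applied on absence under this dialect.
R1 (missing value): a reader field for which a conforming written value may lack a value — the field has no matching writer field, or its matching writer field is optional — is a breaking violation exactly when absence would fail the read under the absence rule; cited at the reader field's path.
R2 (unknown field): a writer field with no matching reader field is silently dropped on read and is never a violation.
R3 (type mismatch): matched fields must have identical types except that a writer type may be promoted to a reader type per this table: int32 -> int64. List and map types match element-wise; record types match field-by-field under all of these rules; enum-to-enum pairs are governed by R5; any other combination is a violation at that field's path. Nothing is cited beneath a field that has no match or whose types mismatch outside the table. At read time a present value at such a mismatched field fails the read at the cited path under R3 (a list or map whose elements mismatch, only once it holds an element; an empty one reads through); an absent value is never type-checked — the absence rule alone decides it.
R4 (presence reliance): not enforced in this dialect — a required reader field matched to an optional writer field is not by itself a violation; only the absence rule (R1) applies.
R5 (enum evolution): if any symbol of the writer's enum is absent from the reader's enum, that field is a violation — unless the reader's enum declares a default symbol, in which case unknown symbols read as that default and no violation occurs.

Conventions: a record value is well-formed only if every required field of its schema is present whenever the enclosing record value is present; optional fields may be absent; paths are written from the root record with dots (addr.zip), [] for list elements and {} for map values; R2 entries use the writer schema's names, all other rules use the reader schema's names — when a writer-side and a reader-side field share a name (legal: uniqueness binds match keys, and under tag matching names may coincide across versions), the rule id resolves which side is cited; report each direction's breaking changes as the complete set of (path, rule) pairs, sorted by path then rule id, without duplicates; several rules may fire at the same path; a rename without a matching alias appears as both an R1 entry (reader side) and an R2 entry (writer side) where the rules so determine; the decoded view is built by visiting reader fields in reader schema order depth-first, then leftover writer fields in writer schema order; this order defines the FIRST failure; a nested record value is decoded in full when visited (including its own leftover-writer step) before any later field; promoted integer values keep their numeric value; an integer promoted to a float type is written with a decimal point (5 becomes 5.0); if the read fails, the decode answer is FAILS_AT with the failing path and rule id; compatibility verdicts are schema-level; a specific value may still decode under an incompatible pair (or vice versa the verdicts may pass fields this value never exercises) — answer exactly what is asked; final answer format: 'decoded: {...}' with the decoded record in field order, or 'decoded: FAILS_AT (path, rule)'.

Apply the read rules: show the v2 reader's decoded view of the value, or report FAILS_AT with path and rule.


decoded: FAILS_AT (geo.balance, R3)

the writer's type comes first in each Profile pair
migrating the Profile value to v2:
  role := "LOW"
  attrs := {"ref": false} (from writer codes)
  geo.age := 250
  geo.zip := null (absent, optional -> null)
  read fails at geo.balance under R3
  => FAILS_AT (geo.balance, R3)
the rest of the Profile diff is inert for this question:
  renamed field codes to attrs in record Profile -> triggers nothing under the printed rules; the Profile answer is the same either way
  field payload in record Profile: optional changed to required -> shifts the Profile verdicts, not this decode


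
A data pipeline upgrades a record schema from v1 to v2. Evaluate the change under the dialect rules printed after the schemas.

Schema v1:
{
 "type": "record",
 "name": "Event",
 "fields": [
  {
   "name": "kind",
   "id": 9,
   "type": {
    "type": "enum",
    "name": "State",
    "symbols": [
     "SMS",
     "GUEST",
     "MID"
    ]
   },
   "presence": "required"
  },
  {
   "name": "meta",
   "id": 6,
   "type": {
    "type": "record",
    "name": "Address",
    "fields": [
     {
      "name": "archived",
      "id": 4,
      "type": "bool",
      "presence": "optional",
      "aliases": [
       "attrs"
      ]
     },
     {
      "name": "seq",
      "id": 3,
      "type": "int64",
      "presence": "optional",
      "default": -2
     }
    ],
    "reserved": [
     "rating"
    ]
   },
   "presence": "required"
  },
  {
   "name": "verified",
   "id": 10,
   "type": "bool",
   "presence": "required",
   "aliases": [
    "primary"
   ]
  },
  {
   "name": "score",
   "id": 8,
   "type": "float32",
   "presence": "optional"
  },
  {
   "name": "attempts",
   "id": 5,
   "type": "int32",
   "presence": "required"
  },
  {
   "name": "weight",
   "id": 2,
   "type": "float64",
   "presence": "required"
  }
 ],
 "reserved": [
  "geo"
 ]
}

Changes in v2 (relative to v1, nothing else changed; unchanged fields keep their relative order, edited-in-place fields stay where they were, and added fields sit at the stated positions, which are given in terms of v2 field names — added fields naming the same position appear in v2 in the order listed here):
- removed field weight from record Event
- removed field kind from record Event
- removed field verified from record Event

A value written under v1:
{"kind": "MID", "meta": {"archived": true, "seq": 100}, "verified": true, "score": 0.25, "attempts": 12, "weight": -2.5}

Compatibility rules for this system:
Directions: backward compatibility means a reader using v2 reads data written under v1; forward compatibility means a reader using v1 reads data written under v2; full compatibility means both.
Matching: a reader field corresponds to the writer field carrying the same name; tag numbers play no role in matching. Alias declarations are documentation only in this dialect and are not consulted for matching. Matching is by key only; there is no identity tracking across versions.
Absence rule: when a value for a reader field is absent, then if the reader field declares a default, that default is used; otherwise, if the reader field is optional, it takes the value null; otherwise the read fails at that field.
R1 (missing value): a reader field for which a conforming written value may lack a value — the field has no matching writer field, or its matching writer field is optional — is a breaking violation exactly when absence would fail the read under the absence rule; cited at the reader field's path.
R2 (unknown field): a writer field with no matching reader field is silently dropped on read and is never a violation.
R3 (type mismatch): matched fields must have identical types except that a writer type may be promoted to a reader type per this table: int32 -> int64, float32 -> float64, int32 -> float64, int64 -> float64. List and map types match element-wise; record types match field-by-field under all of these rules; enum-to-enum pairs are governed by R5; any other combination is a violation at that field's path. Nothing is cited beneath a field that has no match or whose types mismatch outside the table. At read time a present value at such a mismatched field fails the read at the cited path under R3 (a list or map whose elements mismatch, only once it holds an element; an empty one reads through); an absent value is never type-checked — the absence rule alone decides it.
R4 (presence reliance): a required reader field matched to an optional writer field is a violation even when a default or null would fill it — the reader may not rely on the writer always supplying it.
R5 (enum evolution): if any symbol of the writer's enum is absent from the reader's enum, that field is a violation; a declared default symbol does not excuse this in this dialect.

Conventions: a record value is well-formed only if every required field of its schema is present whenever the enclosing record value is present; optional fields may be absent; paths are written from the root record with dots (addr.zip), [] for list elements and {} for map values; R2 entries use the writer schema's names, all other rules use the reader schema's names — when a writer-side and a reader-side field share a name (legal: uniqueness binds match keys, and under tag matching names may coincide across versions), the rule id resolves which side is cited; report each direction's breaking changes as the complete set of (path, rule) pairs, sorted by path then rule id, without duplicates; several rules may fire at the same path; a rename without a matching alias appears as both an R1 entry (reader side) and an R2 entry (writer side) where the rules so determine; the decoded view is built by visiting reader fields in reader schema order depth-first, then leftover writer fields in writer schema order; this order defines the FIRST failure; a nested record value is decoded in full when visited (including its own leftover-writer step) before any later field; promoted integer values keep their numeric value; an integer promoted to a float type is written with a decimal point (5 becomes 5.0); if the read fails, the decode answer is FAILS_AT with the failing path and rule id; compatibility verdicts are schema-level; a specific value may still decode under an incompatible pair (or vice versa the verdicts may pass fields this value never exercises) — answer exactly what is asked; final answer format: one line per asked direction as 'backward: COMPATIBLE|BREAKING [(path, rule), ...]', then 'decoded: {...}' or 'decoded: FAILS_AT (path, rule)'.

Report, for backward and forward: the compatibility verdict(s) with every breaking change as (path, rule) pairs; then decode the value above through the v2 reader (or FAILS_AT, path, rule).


backward: COMPATIBLE []; forward: BREAKING [(kind, R1), (verified, R1), (weight, R1)]; decoded: {"meta": {"archived": true, "seq": 100}, "score": 0.25, "attempts": 12}

arrows below run writer -> reader for Event
checking backward for Event: reader v2 against writer v1:
  meta <- meta (Address -> Address, writer required)
  score <- score (float32 -> float32, writer optional)
  attempts <- attempts (int32 -> int32, writer required)
  leftover writer field: kind
  leftover writer field: verified
  leftover writer field: weight
  meta.archived <- meta.archived (bool -> bool, writer optional)
  meta.seq <- meta.seq (int64 -> int64, writer optional)
  => no violations; backward on Event: COMPATIBLE
checking forward for Event: reader v1 against writer v2:
  kind: no writer match
  meta <- meta (Address -> Address, writer required)
  verified: no writer match
  score <- score (float32 -> float32, writer optional)
  attempts <- attempts (int32 -> int32, writer required)
  weight: no writer match
  meta.archived <- meta.archived (bool -> bool, writer optional)
  meta.seq <- meta.seq (int64 -> int64, writer optional)
  rule R1 violated at kind
  rule R1 violated at verified
  rule R1 violated at weight
  => 3 violation(s): forward is BREAKING for Event
decode walk for Event under reader schema v2:
  meta.archived := true
  meta.seq := 100
  score := 0.25
  attempts := 12
  writer kind: unknown -> dropped
  writer verified: unknown -> dropped
  writer weight: unknown -> dropped
  => decoded: {"meta": {"archived": true, "seq": 100}, "score": 0.25, "attempts": 12}
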